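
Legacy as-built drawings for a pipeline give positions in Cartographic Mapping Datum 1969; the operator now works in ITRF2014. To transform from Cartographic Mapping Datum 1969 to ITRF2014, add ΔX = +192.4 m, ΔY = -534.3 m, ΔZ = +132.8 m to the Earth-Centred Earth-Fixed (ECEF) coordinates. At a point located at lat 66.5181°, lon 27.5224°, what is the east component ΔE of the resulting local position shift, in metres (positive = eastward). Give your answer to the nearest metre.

ΔE = -563 m

At φ = 66.5181°, λ = 27.5224°: sin φ = 0.917186, cos φ = 0.398459, sin λ = 0.462095, cos λ = 0.886830.
ΔE = −sin λ·ΔX + cos λ·ΔY = −(0.462095)·(192.4) + (0.886830)·(-534.3) = -562.74 m.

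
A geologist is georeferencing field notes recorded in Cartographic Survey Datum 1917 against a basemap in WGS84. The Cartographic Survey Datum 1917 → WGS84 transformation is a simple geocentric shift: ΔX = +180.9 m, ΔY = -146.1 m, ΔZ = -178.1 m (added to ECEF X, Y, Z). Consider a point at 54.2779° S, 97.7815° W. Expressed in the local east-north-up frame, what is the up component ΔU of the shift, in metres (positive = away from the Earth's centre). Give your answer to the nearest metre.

The local up (radial) axis is (cos φ cos λ, cos φ sin λ, sin φ), giving ΔU = -14.300 + 84.516 + 144.592 = 214.81 m.

ΔU = 215 m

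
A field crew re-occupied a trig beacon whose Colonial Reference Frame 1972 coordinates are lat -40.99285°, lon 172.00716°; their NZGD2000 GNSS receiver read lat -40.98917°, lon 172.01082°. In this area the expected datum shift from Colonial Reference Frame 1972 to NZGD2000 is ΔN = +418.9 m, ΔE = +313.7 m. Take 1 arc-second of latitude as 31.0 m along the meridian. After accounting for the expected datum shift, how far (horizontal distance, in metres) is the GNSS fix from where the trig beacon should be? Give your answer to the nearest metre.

Observed coordinate differences: Δφ = +0.00368°, Δλ = +0.00366°.
Converting to metres (1° lat = 111600 m, cos φ = 0.754791): observed ΔN = 410.7 m, observed ΔE = 308.3 m.
Subtracting the expected shift leaves a residual of 410.7 − (418.9) = -8.2 m north and 308.3 − (313.7) = -5.4 m east.
Residual distance = √((-8.2)² + (-5.4)²) = 9.8 m.

10 m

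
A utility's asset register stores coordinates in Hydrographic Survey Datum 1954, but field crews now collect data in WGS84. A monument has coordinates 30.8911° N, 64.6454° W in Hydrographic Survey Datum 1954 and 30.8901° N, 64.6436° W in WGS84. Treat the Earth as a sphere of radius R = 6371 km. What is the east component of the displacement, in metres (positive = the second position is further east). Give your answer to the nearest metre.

Δφ = 30.8901° − 30.8911° = -0.0010°; Δλ = -64.6436° − -64.6454° = +0.0018°.
1° along a meridian = πR/180 = 111195 m.
ΔN = Δφ × 111195 = -111.2 m; ΔE = Δλ × 111195 × cos(30.8911°) = +0.0018 × 111195 × 0.858145 = 171.8 m.

ΔE = 172 m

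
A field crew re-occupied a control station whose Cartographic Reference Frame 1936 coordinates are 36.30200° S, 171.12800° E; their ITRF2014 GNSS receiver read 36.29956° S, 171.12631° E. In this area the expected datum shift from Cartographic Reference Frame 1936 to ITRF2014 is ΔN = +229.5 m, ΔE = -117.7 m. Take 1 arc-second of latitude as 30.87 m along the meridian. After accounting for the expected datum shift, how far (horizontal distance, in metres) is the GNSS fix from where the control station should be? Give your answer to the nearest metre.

Observed coordinate differences: Δφ = +0.00244°, Δλ = -0.00169°.
Converting to metres (1° lat = 111132 m, cos φ = 0.805908): observed ΔN = 271.2 m, observed ΔE = -151.4 m.
Subtracting the expected shift leaves a residual of 271.2 − (229.5) = 41.7 m north and -151.4 − (-117.7) = -33.7 m east.
Residual distance = √(41.7² + (-33.7)²) = 53.6 m.

54 m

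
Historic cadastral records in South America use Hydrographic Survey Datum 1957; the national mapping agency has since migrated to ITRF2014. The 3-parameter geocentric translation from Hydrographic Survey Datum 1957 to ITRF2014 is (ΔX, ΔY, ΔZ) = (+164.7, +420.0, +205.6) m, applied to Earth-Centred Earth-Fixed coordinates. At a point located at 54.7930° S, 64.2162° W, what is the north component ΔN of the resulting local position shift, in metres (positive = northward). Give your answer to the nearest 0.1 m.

At φ = -54.7930°, λ = -64.2162°: sin φ = -0.817074, cos φ = 0.576532, sin λ = -0.900442, cos λ = 0.434977.
ΔN = −sin φ cos λ·ΔX − sin φ sin λ·ΔY + cos φ·ΔZ = −(-0.817074)(0.434977)(164.7) − (-0.817074)(-0.900442)(420.0) + (0.576532)(205.6) = -131.94 m.

ΔN = -131.9 m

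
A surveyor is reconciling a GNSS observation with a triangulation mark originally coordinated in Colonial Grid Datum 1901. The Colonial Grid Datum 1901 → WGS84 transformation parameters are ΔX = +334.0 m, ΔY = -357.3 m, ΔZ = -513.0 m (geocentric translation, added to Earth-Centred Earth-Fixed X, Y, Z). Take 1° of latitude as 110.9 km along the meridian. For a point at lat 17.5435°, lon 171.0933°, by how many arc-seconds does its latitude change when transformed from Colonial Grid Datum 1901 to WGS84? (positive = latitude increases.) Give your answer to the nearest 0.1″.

sin φ = 0.301430, cos φ = 0.953488, sin λ = 0.154826, cos λ = -0.987942.
North component: ΔN = −sin φ cos λ·ΔX − sin φ sin λ·ΔY + cos φ·ΔZ = −(0.301430)(-0.987942)(334.0) − (0.301430)(0.154826)(-357.3) + (0.953488)(-513.0) = -373.00 m.
1° of latitude spans 110900 m, so Δφ = -373.00 / 110900 × 3600 = -12.108″.

Δφ = -12.1″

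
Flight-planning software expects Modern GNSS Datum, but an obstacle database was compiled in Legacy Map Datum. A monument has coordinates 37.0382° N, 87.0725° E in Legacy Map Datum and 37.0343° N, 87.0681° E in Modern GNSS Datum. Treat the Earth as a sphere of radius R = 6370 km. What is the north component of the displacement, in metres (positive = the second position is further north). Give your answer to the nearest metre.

Δφ = 37.0343° − 37.0382° = -0.0039°; Δλ = 87.0681° − 87.0725° = -0.0044°.
1° along a meridian = πR/180 = 111177 m.
ΔN = Δφ × 111177 = -433.6 m; ΔE = Δλ × 111177 × cos(37.0382°) = -0.0044 × 111177 × 0.798234 = -390.5 m.

ΔN = -434 m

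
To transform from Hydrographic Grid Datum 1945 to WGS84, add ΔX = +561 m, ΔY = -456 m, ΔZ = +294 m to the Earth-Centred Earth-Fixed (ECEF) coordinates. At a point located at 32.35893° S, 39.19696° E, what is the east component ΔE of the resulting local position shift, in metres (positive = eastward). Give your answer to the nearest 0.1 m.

At φ = -32.35893°, λ = 39.19696°: sin φ = -0.535221, cos φ = 0.844712, sin λ = 0.631988, cos λ = 0.774978.
ΔE = −sin λ·ΔX + cos λ·ΔY = −(0.631988)·(561) + (0.774978)·(-456) = -707.94 m.

ΔE = -707.9 m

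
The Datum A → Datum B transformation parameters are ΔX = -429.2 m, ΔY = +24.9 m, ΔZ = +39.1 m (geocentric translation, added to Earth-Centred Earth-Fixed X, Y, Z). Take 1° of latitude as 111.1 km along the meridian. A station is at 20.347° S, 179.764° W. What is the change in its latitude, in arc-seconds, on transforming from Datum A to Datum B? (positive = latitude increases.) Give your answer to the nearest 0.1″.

sin φ = -0.347705, cos φ = 0.937604, sin λ = -0.004119, cos λ = -0.999992.
North component: ΔN = −sin φ cos λ·ΔX − sin φ sin λ·ΔY + cos φ·ΔZ = −(-0.347705)(-0.999992)(-429.2) − (-0.347705)(-0.004119)(24.9) + (0.937604)(39.1) = 185.86 m.
1° of latitude spans 111100 m, so Δφ = 185.86 / 111100 × 3600 = 6.022″.

Δφ = 6.0″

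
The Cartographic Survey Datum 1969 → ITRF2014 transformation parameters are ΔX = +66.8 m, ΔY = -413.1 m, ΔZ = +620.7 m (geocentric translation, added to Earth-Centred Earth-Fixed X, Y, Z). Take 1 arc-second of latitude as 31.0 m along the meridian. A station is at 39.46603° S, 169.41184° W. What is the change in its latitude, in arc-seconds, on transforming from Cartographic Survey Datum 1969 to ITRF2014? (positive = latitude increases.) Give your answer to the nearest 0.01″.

Δφ = 15.67″

sin φ = -0.635621, cos φ = 0.772002, sin λ = -0.183748, cos λ = -0.982973.
North component: ΔN = −sin φ cos λ·ΔX − sin φ sin λ·ΔY + cos φ·ΔZ = −(-0.635621)(-0.982973)(66.8) − (-0.635621)(-0.183748)(-413.1) + (0.772002)(620.7) = 485.69 m.
1° of latitude spans 3600 × 31.00 = 111600 m, so Δφ = 485.69 / 111600 × 3600 = 15.668″.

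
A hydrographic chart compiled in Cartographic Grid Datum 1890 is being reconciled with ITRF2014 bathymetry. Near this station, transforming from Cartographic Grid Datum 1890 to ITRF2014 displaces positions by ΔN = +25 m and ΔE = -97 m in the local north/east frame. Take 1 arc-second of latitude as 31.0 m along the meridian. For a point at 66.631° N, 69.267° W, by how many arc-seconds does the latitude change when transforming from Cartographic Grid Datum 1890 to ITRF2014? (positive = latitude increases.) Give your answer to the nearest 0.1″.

Δφ = 0.8″

1″ of latitude = 31.00 m, so Δφ = 25.0 / 31.00 = 0.806″.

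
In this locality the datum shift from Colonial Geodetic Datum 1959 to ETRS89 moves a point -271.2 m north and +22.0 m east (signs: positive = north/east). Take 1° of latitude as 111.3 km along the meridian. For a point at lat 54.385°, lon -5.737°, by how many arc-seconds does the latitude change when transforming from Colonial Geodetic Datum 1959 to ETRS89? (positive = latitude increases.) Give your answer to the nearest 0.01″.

Δφ = -8.77″

1° of latitude = 111.3 km, so Δφ = -271.2 / 111300 = -0.0024367° = -8.772″.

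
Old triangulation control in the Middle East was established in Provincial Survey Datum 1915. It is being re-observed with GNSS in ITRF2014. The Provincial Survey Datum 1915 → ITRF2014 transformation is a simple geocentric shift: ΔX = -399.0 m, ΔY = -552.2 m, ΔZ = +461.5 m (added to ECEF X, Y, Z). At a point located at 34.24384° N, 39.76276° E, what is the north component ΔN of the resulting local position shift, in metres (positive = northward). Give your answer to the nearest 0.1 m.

At φ = 34.24384°, λ = 39.76276°: sin φ = 0.562716, cos φ = 0.826650, sin λ = 0.639610, cos λ = 0.768699.
ΔN = −sin φ cos λ·ΔX − sin φ sin λ·ΔY + cos φ·ΔZ = −(0.562716)(0.768699)(-399.0) − (0.562716)(0.639610)(-552.2) + (0.826650)(461.5) = 752.84 m.

ΔN = 752.8 m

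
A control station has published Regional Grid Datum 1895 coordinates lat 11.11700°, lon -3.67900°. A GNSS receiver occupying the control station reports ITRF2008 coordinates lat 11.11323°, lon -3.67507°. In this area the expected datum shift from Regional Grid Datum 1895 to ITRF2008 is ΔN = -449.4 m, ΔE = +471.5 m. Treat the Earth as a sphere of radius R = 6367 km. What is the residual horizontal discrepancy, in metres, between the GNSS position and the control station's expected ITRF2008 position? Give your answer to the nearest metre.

53 m

Observed coordinate differences: Δφ = -0.00377°, Δλ = +0.00393°.
Converting to metres (1° lat = 111125 m, cos φ = 0.981235): observed ΔN = -418.9 m, observed ΔE = 428.5 m.
Subtracting the expected shift leaves a residual of -418.9 − (-449.4) = 30.5 m north and 428.5 − (471.5) = -43.0 m east.
Residual distance = √(30.5² + (-43.0)²) = 52.7 m.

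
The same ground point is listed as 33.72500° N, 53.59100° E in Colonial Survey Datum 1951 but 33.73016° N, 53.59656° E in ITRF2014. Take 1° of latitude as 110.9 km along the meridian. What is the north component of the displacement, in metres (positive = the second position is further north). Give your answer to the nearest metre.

Δφ = 33.73016° − 33.72500° = +0.00516°; Δλ = 53.59656° − 53.59100° = +0.00556°.
ΔN = Δφ × 110900 = 572.2 m; ΔE = Δλ × 110900 × cos(33.72500°) = +0.00556 × 110900 × 0.831712 = 512.8 m.

ΔN = 572 m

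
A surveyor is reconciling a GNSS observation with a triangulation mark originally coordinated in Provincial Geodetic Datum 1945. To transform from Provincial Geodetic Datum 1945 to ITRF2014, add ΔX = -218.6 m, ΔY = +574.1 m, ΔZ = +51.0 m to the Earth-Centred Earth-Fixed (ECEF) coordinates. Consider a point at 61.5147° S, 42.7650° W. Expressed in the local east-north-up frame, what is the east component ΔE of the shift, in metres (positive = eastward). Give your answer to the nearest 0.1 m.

The local east axis at (φ, λ) is (−sin λ, cos λ, 0), so ΔE = −sin(-42.7650°)·(-218.6) + cos(-42.7650°)·574.1 = 273.04 m.

ΔE = 273.0 m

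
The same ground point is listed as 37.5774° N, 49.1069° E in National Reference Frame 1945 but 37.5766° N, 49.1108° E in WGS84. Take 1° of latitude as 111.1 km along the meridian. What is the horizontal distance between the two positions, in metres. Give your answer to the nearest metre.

355 m

Δφ = 37.5766° − 37.5774° = -0.0008°; Δλ = 49.1108° − 49.1069° = +0.0039°.
ΔN = Δφ × 111100 = -88.9 m; ΔE = Δλ × 111100 × cos(37.5774°) = +0.0039 × 111100 × 0.792530 = 343.4 m.
Distance = √(ΔE² + ΔN²) = √(343.4² + (-88.9)²) = 354.7 m.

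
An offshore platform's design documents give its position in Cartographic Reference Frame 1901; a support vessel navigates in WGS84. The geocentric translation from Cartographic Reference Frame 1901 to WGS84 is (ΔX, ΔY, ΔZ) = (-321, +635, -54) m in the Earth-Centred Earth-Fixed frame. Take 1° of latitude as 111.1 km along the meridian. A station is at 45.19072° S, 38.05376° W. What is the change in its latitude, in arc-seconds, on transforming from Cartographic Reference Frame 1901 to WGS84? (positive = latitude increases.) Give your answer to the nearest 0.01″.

sin φ = -0.709457, cos φ = 0.704749, sin λ = -0.616401, cos λ = 0.787433.
North component: ΔN = −sin φ cos λ·ΔX − sin φ sin λ·ΔY + cos φ·ΔZ = −(-0.709457)(0.787433)(-321) − (-0.709457)(-0.616401)(635) + (0.704749)(-54) = -495.07 m.
1° of latitude spans 111100 m, so Δφ = -495.07 / 111100 × 3600 = -16.042″.

Δφ = -16.04″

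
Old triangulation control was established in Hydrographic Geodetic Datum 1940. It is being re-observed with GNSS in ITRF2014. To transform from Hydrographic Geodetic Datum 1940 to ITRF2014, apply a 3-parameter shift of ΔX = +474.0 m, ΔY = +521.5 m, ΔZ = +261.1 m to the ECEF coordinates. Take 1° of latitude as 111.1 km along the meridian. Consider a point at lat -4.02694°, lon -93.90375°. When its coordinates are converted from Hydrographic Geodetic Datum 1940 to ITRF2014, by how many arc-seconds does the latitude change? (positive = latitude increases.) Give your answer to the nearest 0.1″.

sin φ = -0.070226, cos φ = 0.997531, sin λ = -0.997680, cos λ = -0.068081.
North component: ΔN = −sin φ cos λ·ΔX − sin φ sin λ·ΔY + cos φ·ΔZ = −(-0.070226)(-0.068081)(474.0) − (-0.070226)(-0.997680)(521.5) + (0.997531)(261.1) = 221.65 m.
1° of latitude spans 111100 m, so Δφ = 221.65 / 111100 × 3600 = 7.182″.

Δφ = 7.2″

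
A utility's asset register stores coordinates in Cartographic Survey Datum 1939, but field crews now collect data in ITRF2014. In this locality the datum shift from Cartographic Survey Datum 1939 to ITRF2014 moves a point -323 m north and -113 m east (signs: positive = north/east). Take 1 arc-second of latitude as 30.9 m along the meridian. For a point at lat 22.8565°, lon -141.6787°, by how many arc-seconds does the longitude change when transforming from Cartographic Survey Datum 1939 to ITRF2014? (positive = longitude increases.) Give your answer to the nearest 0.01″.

Δλ = -3.97″

At latitude 22.8565°, cos φ = 0.921481.
1″ of longitude at this latitude = 30.90 × cos φ = 28.4737 m, so Δλ = -113.0 / 28.4737 = -3.969″.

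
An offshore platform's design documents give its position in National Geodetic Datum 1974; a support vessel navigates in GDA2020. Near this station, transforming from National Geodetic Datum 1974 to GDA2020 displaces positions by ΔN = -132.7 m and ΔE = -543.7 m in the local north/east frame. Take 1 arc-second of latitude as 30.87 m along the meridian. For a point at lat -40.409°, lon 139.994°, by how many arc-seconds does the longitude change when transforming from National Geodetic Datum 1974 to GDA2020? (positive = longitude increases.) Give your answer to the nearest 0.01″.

At latitude -40.409°, cos φ = 0.761436.
1″ of longitude at this latitude = 30.87 × cos φ = 23.5055 m, so Δλ = -543.7 / 23.5055 = -23.131″.

Δλ = -23.13″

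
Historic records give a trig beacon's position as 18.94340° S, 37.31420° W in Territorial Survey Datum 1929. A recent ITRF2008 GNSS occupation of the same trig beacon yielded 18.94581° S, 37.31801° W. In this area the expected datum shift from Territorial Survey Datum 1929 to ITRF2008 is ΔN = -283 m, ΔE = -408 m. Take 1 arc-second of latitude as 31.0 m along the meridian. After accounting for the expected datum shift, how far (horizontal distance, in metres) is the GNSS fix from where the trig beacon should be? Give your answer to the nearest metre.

Observed coordinate differences: Δφ = -0.00241°, Δλ = -0.00381°.
Converting to metres (1° lat = 111600 m, cos φ = 0.945840): observed ΔN = -269.0 m, observed ΔE = -402.2 m.
Subtracting the expected shift leaves a residual of -269.0 − (-283) = 14.0 m north and -402.2 − (-408) = 5.8 m east.
Residual distance = √(14.0² + 5.8²) = 15.2 m.

15 m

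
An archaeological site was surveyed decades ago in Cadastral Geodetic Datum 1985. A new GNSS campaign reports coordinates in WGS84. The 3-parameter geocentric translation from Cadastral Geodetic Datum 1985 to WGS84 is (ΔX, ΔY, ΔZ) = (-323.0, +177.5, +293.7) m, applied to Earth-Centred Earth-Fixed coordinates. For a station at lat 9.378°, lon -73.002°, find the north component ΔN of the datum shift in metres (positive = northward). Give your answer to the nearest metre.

The local north axis is (−sin φ cos λ, −sin φ sin λ, cos φ), giving ΔN = 15.386 + 27.660 + 289.775 = 332.82 m.

ΔN = 333 m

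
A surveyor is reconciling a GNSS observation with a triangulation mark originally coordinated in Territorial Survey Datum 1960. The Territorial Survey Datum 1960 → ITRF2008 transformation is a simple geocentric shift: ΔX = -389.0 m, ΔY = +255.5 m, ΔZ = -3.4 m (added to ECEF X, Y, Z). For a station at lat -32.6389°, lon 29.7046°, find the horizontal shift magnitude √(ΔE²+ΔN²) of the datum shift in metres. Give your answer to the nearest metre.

431 m

The local east axis at (φ, λ) is (−sin λ, cos λ, 0), so ΔE = −sin(29.7046°)·(-389.0) + cos(29.7046°)·255.5 = 414.69 m.
The local north axis is (−sin φ cos λ, −sin φ sin λ, cos φ), giving ΔN = -182.234 + 68.285 − 2.863 = -116.81 m.
Horizontal magnitude = √(ΔE² + ΔN²) = √(414.69² + (-116.81)²) = 430.82 m.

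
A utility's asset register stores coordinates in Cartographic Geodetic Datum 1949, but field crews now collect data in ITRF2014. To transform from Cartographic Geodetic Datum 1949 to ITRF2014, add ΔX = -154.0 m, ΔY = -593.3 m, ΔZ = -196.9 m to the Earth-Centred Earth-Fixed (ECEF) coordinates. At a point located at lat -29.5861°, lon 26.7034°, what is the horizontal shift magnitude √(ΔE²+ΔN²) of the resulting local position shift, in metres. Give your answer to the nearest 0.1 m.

591.5 m

At φ = -29.5861°, λ = 26.7034°: sin φ = -0.493731, cos φ = 0.869615, sin λ = 0.449372, cos λ = 0.893345.
ΔE = −sin λ·ΔX + cos λ·ΔY = −(0.449372)·(-154.0) + (0.893345)·(-593.3) = -460.82 m.
ΔN = −sin φ cos λ·ΔX − sin φ sin λ·ΔY + cos φ·ΔZ = −(-0.493731)(0.893345)(-154.0) − (-0.493731)(0.449372)(-593.3) + (0.869615)(-196.9) = -370.79 m.
Horizontal magnitude = √(ΔE² + ΔN²) = √((-460.82)² + (-370.79)²) = 591.47 m.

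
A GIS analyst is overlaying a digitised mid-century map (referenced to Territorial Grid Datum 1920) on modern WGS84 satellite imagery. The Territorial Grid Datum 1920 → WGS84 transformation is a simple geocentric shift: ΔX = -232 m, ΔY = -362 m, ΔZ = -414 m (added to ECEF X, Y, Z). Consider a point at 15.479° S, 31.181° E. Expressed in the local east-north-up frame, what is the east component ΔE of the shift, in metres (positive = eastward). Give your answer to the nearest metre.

At φ = -15.479°, λ = 31.181°: sin φ = -0.266885, cos φ = 0.963728, sin λ = 0.517743, cos λ = 0.855536.
ΔE = −sin λ·ΔX + cos λ·ΔY = −(0.517743)·(-232) + (0.855536)·(-362) = -189.59 m.

ΔE = -190 m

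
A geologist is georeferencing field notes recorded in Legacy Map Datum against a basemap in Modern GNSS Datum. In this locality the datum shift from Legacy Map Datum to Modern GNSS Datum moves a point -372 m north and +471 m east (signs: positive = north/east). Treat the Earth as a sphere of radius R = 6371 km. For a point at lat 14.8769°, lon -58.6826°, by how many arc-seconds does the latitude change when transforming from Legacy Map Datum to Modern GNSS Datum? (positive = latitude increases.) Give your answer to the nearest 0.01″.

On a sphere of radius R, 1 rad of latitude = R, so Δφ = ΔN / R = -372.0 / 6371000 = -5.8390e-05 rad = -12.044″.

Δφ = -12.04″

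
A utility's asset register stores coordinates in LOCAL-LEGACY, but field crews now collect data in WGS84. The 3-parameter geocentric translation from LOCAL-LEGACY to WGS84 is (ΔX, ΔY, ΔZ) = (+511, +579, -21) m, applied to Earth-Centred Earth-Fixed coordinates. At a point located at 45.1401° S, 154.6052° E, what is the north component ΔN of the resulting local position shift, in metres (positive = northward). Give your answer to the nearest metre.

ΔN = -166 m

At φ = -45.1401°, λ = 154.6052°: sin φ = -0.708834, cos φ = 0.705376, sin λ = 0.428853, cos λ = -0.903374.
ΔN = −sin φ cos λ·ΔX − sin φ sin λ·ΔY + cos φ·ΔZ = −(-0.708834)(-0.903374)(511) − (-0.708834)(0.428853)(579) + (0.705376)(-21) = -166.02 m.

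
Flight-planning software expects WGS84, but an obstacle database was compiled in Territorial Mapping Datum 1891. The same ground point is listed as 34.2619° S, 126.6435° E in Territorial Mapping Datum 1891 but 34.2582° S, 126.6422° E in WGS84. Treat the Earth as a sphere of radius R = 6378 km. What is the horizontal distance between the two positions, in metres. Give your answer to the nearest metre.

429 m

Δφ = -34.2582° − -34.2619° = +0.0037°; Δλ = 126.6422° − 126.6435° = -0.0013°.
1° along a meridian = πR/180 = 111317 m.
ΔN = Δφ × 111317 = 411.9 m; ΔE = Δλ × 111317 × cos(-34.2619°) = -0.0013 × 111317 × 0.826473 = -119.6 m.
Distance = √(ΔE² + ΔN²) = √((-119.6)² + 411.9²) = 428.9 m.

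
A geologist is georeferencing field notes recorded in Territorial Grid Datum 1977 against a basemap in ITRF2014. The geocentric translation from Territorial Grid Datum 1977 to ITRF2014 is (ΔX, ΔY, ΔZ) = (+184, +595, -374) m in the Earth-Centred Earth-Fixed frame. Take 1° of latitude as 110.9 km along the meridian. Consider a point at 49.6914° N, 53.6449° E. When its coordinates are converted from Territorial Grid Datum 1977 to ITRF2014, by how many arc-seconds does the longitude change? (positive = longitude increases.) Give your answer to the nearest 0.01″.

sin φ = 0.762571, cos φ = 0.646904, sin λ = 0.805359, cos λ = 0.592788.
East component: ΔE = −sin λ·ΔX + cos λ·ΔY = −(0.805359)(184) + (0.592788)(595) = 204.52 m.
1° of latitude spans 110900 m; at latitude φ, 1° of longitude spans that × cos φ = 71741.7 m, so Δλ = 204.52 / 71741.7 × 3600 = 10.263″.

Δλ = 10.26″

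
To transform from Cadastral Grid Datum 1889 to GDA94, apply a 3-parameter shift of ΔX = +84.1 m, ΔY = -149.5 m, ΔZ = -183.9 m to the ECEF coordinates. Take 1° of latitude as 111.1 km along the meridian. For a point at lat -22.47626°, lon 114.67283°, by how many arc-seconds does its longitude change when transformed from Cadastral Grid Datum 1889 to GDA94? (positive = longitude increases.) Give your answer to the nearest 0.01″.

sin φ = -0.382301, cos φ = 0.924038, sin λ = 0.908706, cos λ = -0.417436.
East component: ΔE = −sin λ·ΔX + cos λ·ΔY = −(0.908706)(84.1) + (-0.417436)(-149.5) = -14.02 m.
1° of latitude spans 111100 m; at latitude φ, 1° of longitude spans that × cos φ = 102660.6 m, so Δλ = -14.02 / 102660.6 × 3600 = -0.491″.

Δλ = -0.49″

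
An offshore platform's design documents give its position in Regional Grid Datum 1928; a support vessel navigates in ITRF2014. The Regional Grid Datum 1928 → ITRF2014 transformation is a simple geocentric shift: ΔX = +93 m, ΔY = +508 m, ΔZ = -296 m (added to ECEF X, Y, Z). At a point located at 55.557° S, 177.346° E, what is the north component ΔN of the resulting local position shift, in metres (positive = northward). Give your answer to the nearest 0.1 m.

The local north axis is (−sin φ cos λ, −sin φ sin λ, cos φ), giving ΔN = -76.614 + 19.399 − 167.413 = -224.63 m.

ΔN = -224.6 m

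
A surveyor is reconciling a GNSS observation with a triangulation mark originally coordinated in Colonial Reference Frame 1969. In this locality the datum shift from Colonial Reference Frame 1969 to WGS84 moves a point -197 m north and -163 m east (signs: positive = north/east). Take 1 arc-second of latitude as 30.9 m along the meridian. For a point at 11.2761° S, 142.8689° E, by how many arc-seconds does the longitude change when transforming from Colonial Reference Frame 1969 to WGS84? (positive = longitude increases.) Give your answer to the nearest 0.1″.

At latitude -11.2761°, cos φ = 0.980696.
1″ of longitude at this latitude = 30.90 × cos φ = 30.3035 m, so Δλ = -163.0 / 30.3035 = -5.379″.

Δλ = -5.4″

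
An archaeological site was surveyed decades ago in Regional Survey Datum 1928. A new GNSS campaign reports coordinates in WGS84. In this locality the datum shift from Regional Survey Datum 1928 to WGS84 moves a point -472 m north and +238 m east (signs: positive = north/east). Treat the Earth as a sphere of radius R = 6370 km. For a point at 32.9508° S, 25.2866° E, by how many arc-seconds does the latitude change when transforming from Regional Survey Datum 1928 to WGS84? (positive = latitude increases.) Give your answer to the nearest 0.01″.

On a sphere of radius R, 1 rad of latitude = R, so Δφ = ΔN / R = -472.0 / 6370000 = -7.4097e-05 rad = -15.284″.

Δφ = -15.28″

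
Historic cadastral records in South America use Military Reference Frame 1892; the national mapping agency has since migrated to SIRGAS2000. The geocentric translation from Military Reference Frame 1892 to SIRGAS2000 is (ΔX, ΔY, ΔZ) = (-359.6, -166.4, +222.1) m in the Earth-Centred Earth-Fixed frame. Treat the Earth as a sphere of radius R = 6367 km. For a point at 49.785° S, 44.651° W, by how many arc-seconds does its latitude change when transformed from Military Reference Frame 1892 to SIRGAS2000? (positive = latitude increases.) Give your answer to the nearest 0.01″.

sin φ = -0.763627, cos φ = 0.645658, sin λ = -0.702787, cos λ = 0.711401.
North component: ΔN = −sin φ cos λ·ΔX − sin φ sin λ·ΔY + cos φ·ΔZ = −(-0.763627)(0.711401)(-359.6) − (-0.763627)(-0.702787)(-166.4) + (0.645658)(222.1) = 37.35 m.
1° of latitude spans πR/180 = 111125 m, so Δφ = 37.35 / 111125 × 3600 = 1.210″.

Δφ = 1.21″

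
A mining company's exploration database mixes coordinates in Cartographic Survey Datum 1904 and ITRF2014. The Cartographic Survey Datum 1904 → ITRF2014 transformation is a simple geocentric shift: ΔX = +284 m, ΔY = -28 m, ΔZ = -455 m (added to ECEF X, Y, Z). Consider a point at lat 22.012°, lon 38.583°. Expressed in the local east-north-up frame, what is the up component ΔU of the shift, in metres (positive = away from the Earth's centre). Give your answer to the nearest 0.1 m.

At φ = 22.012°, λ = 38.583°: sin φ = 0.374801, cos φ = 0.927105, sin λ = 0.623648, cos λ = 0.781706.
ΔU = cos φ cos λ·ΔX + cos φ sin λ·ΔY + sin φ·ΔZ = (0.927105)(0.781706)(284) + (0.927105)(0.623648)(-28) + (0.374801)(-455) = 19.10 m.

ΔU = 19.1 m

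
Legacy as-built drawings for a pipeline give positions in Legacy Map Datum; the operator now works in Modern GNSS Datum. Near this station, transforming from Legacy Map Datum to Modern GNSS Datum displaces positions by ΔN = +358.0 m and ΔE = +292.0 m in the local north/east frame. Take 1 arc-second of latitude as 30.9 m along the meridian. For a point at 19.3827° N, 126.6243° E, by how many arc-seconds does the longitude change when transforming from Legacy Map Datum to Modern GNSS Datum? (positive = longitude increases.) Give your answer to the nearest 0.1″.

Δλ = 10.0″

At latitude 19.3827°, cos φ = 0.943323.
1″ of longitude at this latitude = 30.90 × cos φ = 29.1487 m, so Δλ = 292.0 / 29.1487 = 10.018″.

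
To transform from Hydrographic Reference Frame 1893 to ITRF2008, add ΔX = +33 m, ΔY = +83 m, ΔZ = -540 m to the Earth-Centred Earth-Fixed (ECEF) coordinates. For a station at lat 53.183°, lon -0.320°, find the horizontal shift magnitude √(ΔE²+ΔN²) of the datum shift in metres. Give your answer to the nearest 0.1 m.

At φ = 53.183°, λ = -0.320°: sin φ = 0.800554, cos φ = 0.599261, sin λ = -0.005585, cos λ = 0.999984.
ΔE = −sin λ·ΔX + cos λ·ΔY = −(-0.005585)·(33) + (0.999984)·(83) = 83.18 m.
ΔN = −sin φ cos λ·ΔX − sin φ sin λ·ΔY + cos φ·ΔZ = −(0.800554)(0.999984)(33) − (0.800554)(-0.005585)(83) + (0.599261)(-540) = -349.65 m.
Horizontal magnitude = √(ΔE² + ΔN²) = √(83.18² + (-349.65)²) = 359.41 m.

359.4 m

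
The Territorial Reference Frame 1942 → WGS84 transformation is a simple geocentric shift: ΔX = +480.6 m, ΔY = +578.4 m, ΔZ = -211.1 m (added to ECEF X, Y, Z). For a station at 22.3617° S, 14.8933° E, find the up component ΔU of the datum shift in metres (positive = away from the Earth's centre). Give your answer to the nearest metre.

The local up (radial) axis is (cos φ cos λ, cos φ sin λ, sin φ), giving ΔU = 429.528 + 137.481 + 80.313 = 647.32 m.

ΔU = 647 m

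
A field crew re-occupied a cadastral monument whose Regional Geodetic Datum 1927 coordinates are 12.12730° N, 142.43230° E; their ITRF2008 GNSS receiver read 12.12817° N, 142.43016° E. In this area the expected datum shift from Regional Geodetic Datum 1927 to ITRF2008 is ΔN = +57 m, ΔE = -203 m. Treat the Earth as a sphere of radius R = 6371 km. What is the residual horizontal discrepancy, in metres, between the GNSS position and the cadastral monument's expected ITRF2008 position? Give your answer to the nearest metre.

Observed coordinate differences: Δφ = +0.00087°, Δλ = -0.00214°.
Converting to metres (1° lat = 111195 m, cos φ = 0.977683): observed ΔN = 96.7 m, observed ΔE = -232.6 m.
Subtracting the expected shift leaves a residual of 96.7 − (57) = 39.7 m north and -232.6 − (-203) = -29.6 m east.
Residual distance = √(39.7² + (-29.6)²) = 49.6 m.

50 m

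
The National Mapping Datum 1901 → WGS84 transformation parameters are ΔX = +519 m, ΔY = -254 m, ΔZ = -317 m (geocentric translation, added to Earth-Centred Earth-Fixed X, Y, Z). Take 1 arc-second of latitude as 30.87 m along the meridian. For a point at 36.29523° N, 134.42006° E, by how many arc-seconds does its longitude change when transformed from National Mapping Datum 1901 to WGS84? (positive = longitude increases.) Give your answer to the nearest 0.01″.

sin φ = 0.591946, cos φ = 0.805978, sin λ = 0.714228, cos λ = -0.699913.
East component: ΔE = −sin λ·ΔX + cos λ·ΔY = −(0.714228)(519) + (-0.699913)(-254) = -192.91 m.
1° of latitude spans 3600 × 30.87 = 111132 m; at latitude φ, 1° of longitude spans that × cos φ = 89569.9 m, so Δλ = -192.91 / 89569.9 × 3600 = -7.753″.

Δλ = -7.75″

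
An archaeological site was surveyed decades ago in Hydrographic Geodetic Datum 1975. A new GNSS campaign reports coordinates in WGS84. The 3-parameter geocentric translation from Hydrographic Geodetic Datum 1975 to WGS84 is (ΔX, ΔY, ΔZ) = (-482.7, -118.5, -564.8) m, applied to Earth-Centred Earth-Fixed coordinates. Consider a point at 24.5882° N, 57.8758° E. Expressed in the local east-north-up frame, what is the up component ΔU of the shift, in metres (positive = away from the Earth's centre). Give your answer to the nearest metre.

The local up (radial) axis is (cos φ cos λ, cos φ sin λ, sin φ), giving ΔU = -233.404 − 91.257 − 235.010 = -559.67 m.

ΔU = -560 m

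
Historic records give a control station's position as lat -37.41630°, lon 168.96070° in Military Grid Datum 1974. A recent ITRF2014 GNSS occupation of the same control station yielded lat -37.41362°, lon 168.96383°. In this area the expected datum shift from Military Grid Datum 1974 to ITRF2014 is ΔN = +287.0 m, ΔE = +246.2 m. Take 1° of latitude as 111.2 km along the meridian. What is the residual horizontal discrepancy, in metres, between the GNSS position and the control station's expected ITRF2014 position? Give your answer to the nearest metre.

32 m

Observed coordinate differences: Δφ = +0.00268°, Δλ = +0.00313°.
Converting to metres (1° lat = 111200 m, cos φ = 0.794242): observed ΔN = 298.0 m, observed ΔE = 276.4 m.
Subtracting the expected shift leaves a residual of 298.0 − (287.0) = 11.0 m north and 276.4 − (246.2) = 30.2 m east.
Residual distance = √(11.0² + 30.2²) = 32.2 m.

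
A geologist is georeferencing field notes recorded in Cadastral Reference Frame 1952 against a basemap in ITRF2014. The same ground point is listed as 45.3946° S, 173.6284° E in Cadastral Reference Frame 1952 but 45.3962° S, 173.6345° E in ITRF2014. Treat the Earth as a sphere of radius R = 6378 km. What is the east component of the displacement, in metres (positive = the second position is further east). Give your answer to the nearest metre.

ΔE = 477 m

Δφ = -45.3962° − -45.3946° = -0.0016°; Δλ = 173.6345° − 173.6284° = +0.0061°.
1° along a meridian = πR/180 = 111317 m.
ΔN = Δφ × 111317 = -178.1 m; ΔE = Δλ × 111317 × cos(-45.3946°) = +0.0061 × 111317 × 0.702220 = 476.8 m.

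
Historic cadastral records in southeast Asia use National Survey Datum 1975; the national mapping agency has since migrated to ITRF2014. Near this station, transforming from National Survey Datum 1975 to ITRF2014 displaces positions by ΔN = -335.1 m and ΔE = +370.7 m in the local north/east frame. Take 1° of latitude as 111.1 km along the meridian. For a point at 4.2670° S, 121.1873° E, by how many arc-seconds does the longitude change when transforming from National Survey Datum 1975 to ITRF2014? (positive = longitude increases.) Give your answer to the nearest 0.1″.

Δλ = 12.0″

At latitude -4.2670°, cos φ = 0.997228.
1° of longitude at this latitude = 111.1 × cos φ = 110.79 km, so Δλ = 370.7 / 110792.0 = 0.0033459° = 12.045″.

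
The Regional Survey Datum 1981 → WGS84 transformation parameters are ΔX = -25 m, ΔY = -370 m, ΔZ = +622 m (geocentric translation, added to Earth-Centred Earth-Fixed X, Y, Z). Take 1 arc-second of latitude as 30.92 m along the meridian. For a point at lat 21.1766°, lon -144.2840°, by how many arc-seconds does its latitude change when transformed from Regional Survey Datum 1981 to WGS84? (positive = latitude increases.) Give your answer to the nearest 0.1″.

Δφ = 16.0″

sin φ = 0.361244, cos φ = 0.932471, sin λ = -0.583768, cos λ = -0.811921.
North component: ΔN = −sin φ cos λ·ΔX − sin φ sin λ·ΔY + cos φ·ΔZ = −(0.361244)(-0.811921)(-25) − (0.361244)(-0.583768)(-370) + (0.932471)(622) = 494.64 m.
1° of latitude spans 3600 × 30.92 = 111312 m, so Δφ = 494.64 / 111312 × 3600 = 15.997″.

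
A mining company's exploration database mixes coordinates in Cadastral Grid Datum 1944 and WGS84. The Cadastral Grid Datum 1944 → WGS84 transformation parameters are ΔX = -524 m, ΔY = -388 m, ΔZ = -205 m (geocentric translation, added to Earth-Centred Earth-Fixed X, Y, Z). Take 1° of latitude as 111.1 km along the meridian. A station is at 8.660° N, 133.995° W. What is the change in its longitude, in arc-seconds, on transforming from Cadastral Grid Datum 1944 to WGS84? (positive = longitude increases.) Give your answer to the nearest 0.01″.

Δλ = -3.52″

sin φ = 0.150571, cos φ = 0.988599, sin λ = -0.719400, cos λ = -0.694596.
East component: ΔE = −sin λ·ΔX + cos λ·ΔY = −(-0.719400)(-524) + (-0.694596)(-388) = -107.46 m.
1° of latitude spans 111100 m; at latitude φ, 1° of longitude spans that × cos φ = 109833.4 m, so Δλ = -107.46 / 109833.4 × 3600 = -3.522″.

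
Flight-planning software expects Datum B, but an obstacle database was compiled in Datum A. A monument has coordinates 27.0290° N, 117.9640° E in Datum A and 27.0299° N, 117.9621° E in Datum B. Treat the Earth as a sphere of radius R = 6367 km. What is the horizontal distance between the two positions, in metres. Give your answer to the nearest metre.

Δφ = 27.0299° − 27.0290° = +0.0009°; Δλ = 117.9621° − 117.9640° = -0.0019°.
1° along a meridian = πR/180 = 111125 m.
ΔN = Δφ × 111125 = 100.0 m; ΔE = Δλ × 111125 × cos(27.0290°) = -0.0019 × 111125 × 0.890777 = -188.1 m.
Distance = √(ΔE² + ΔN²) = √((-188.1)² + 100.0²) = 213.0 m.

213 m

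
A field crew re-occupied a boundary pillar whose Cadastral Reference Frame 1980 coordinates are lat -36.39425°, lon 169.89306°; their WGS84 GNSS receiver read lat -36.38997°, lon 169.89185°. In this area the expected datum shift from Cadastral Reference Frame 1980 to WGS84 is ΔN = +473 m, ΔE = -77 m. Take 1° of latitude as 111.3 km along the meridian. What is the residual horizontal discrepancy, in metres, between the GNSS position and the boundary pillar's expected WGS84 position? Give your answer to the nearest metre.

32 m

Observed coordinate differences: Δφ = +0.00428°, Δλ = -0.00121°.
Converting to metres (1° lat = 111300 m, cos φ = 0.804953): observed ΔN = 476.4 m, observed ΔE = -108.4 m.
Subtracting the expected shift leaves a residual of 476.4 − (473) = 3.4 m north and -108.4 − (-77) = -31.4 m east.
Residual distance = √(3.4² + (-31.4)²) = 31.6 m.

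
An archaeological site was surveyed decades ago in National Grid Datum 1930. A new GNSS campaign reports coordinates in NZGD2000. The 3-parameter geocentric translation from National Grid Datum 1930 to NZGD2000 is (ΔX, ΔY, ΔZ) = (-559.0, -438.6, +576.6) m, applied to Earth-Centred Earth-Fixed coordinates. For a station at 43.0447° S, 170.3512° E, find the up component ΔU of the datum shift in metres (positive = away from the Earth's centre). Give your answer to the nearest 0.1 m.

At φ = -43.0447°, λ = 170.3512°: sin φ = -0.682569, cos φ = 0.730821, sin λ = 0.167608, cos λ = -0.985854.
ΔU = cos φ cos λ·ΔX + cos φ sin λ·ΔY + sin φ·ΔZ = (0.730821)(-0.985854)(-559.0) + (0.730821)(0.167608)(-438.6) + (-0.682569)(576.6) = -44.54 m.

ΔU = -44.5 m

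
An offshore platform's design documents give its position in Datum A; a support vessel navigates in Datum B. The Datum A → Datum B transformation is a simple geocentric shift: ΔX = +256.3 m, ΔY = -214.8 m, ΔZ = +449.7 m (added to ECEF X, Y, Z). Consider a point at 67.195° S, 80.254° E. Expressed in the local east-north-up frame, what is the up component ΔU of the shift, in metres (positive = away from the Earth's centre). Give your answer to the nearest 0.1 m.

ΔU = -479.8 m

At φ = -67.195°, λ = 80.254°: sin φ = -0.921829, cos φ = 0.387596, sin λ = 0.985568, cos λ = 0.169281.
ΔU = cos φ cos λ·ΔX + cos φ sin λ·ΔY + sin φ·ΔZ = (0.387596)(0.169281)(256.3) + (0.387596)(0.985568)(-214.8) + (-0.921829)(449.7) = -479.78 m.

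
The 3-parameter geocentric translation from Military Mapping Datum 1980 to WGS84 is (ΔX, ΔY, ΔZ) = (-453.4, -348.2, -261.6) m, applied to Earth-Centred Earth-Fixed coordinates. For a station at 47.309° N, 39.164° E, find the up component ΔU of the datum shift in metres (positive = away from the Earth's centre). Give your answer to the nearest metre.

ΔU = -580 m

The local up (radial) axis is (cos φ cos λ, cos φ sin λ, sin φ), giving ΔU = -238.360 − 149.104 − 192.282 = -579.75 m.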